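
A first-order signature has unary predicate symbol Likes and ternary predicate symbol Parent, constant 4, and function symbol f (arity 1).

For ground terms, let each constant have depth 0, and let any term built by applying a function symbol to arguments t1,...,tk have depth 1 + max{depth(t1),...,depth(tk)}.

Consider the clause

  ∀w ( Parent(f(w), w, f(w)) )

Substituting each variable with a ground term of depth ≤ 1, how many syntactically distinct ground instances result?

Ground terms of depth ≤ 1:
  Write N_k for the number of ground terms of depth ≤ k. A term of depth ≤ k is either a constant or a function symbol applied to arguments of depth ≤ k−1, so N_k = 1 + N_{k-1}.
  N_0 = 1
  N_1 = 1 + 1 = 2
So there are 2 ground terms available for substitution.
The variable w ranges independently over the available ground terms, and distinct assignments produce distinct instances.
Number of ground instances = 2.

2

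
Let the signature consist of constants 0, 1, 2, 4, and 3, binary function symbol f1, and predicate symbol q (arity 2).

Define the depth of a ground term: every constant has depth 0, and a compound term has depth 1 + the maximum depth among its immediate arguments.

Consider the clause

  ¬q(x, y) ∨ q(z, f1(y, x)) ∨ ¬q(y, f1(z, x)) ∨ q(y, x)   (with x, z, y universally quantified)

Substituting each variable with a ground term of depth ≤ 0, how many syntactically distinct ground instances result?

Ground terms of depth ≤ 0:
  Let N_k count ground terms of depth at most k. Each non-constant term of depth ≤ k is some function symbol applied to depth-≤(k−1) arguments, giving N_k = 5 + N_{k-1}^2.
  N_0 = 5
  Explicitly: 0, 1, 2, 4, 3.
So there are 5 ground terms available for substitution.
There are 3 variables to instantiate (x, z, y), each occurring in at least one literal, so different choices give different ground instances.
Number of ground instances = 5^3 = 125.

125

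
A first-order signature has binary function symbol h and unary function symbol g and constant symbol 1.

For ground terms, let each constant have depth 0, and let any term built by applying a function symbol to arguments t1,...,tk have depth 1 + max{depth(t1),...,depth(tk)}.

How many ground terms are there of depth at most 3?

183

Write N_k for the number of ground terms of depth ≤ k. A term of depth ≤ k is either a constant or a function symbol applied to arguments of depth ≤ k−1, so N_k = 1 + N_{k-1}^2 + N_{k-1}.
N_0 = 1
N_1 = 1 + 1^2 + 1 = 3
N_2 = 1 + 3^2 + 3 = 13
N_3 = 1 + 13^2 + 13 = 183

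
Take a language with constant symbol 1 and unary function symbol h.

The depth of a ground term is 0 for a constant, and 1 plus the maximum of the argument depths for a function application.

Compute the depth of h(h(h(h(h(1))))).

5

depth(h(1)) = 1 + depth(1) = 1 + 0 = 1
depth(h(h(1))) = 1 + depth(h(1)) = 1 + 1 = 2
depth(h(h(h(1)))) = 1 + depth(h(h(1))) = 1 + 2 = 3
depth(h(h(h(h(1))))) = 1 + depth(h(h(h(1)))) = 1 + 3 = 4
depth(h(h(h(h(h(1)))))) = 1 + depth(h(h(h(h(1))))) = 1 + 4 = 5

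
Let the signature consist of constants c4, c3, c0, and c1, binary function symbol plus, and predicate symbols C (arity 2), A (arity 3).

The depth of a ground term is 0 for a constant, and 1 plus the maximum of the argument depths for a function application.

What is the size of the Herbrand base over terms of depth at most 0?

First count ground terms of depth ≤ 0.
Count level by level. With function symbols plus/2, the terms of depth ≤ k are the 4 constants together with each function applied to depth-≤(k−1) tuples, so N_k = 4 + N_{k-1}^2.
N_0 = 4
So |H| = 4.
For each predicate symbol, the number of ground atoms is |H| raised to its arity; summing:
  C: 4^2 = 16;  A: 4^3 = 64
Total ground atoms: 16 + 64 = 80.

80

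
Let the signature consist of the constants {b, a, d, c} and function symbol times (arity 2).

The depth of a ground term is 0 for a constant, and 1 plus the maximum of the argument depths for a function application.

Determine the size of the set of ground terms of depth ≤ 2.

Count level by level. With function symbols times/2, the terms of depth ≤ k are the 4 constants together with each function applied to depth-≤(k−1) tuples, so N_k = 4 + N_{k-1}^2.
N_0 = 4
N_1 = 4 + 4^2 = 20
N_2 = 4 + 20^2 = 404

404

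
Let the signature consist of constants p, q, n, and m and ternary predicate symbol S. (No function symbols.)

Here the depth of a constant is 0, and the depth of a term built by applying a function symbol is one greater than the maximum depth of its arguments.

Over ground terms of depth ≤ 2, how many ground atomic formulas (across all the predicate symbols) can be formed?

64

First count ground terms of depth ≤ 2.
With no function symbols every ground term is a constant, so there are exactly 4 ground terms at every depth bound.
N_0 = 4
N_1 = 4
N_2 = 4
Explicitly: p, q, n, m.
So |H| = 4.
Each predicate of arity r yields |H|^r ground atoms (one per choice of an r-tuple from H):
  S: 4^3 = 64
Total ground atoms: 64.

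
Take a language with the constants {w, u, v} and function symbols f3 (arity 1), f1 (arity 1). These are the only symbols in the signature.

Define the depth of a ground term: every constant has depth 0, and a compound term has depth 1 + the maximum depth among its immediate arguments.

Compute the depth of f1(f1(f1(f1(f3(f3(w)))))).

depth(f3(w)) = 1 + depth(w) = 1 + 0 = 1
depth(f3(f3(w))) = 1 + depth(f3(w)) = 1 + 1 = 2
depth(f1(f3(f3(w)))) = 1 + depth(f3(f3(w))) = 1 + 2 = 3
depth(f1(f1(f3(f3(w))))) = 1 + depth(f1(f3(f3(w)))) = 1 + 3 = 4
depth(f1(f1(f1(f3(f3(w)))))) = 1 + depth(f1(f1(f3(f3(w))))) = 1 + 4 = 5
depth(f1(f1(f1(f1(f3(f3(w))))))) = 1 + depth(f1(f1(f1(f3(f3(w)))))) = 1 + 5 = 6

6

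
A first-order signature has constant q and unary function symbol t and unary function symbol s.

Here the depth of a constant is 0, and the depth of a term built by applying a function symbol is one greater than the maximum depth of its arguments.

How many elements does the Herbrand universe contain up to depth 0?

Write N_k for the number of ground terms of depth ≤ k. A term of depth ≤ k is either a constant or a function symbol applied to arguments of depth ≤ k−1, so N_k = 1 + N_{k-1} + N_{k-1}.
N_0 = 1
Explicitly: q.

1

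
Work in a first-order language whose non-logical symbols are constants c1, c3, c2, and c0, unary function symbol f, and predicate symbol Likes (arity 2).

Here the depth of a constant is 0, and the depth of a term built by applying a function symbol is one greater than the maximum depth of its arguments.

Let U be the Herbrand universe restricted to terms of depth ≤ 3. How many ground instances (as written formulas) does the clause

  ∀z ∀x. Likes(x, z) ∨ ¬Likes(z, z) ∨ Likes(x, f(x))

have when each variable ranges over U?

Ground terms of depth ≤ 3:
  Write N_k for the number of ground terms of depth ≤ k. A term of depth ≤ k is either a constant or a function symbol applied to arguments of depth ≤ k−1, so N_k = 4 + N_{k-1}.
  N_0 = 4
  N_1 = 4 + 4 = 8
  N_2 = 4 + 8 = 12
  N_3 = 4 + 12 = 16
So there are 16 ground terms available for substitution.
The body mentions every one of the 2 quantified variables; since ground terms form a free algebra, no two substitutions collapse to the same formula.
Number of ground instances = 16^2 = 256.

256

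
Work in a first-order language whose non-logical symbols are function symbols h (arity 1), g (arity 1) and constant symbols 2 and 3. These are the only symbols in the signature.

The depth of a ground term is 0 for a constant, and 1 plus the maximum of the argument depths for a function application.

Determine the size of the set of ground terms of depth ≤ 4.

Let N_k = |{terms of depth ≤ k}|. Then N_0 = 2 and N_k = 2 + N_{k-1} + N_{k-1} for k ≥ 1 (one summand per function symbol, arity giving the exponent).
N_0 = 2
N_1 = 2 + 2 + 2 = 6
N_2 = 2 + 6 + 6 = 14
N_3 = 2 + 14 + 14 = 30
N_4 = 2 + 30 + 30 = 62

62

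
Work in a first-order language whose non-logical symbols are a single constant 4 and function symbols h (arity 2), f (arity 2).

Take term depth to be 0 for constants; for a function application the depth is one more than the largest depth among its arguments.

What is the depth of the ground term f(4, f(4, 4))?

2

depth(f(4, 4)) = 1 + max(0, 0) = 1
depth(f(4, f(4, 4))) = 1 + max(0, 1) = 2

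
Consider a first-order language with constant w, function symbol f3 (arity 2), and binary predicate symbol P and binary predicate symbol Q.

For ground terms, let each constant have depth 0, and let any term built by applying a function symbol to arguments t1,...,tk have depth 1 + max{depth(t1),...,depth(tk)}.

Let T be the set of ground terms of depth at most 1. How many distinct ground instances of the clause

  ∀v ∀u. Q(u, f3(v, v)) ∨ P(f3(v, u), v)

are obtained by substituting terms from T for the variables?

Ground terms of depth ≤ 1:
  If N_k denotes the number of depth-≤k ground terms, the 1 constant gives N_0 = 1, and each function symbol of arity r contributes N_{k-1}^r new terms at level k: N_k = 1 + N_{k-1}^2.
  N_0 = 1
  N_1 = 1 + 1^2 = 2
So there are 2 ground terms available for substitution.
The body mentions every one of the 2 quantified variables; since ground terms form a free algebra, no two substitutions collapse to the same formula.
Number of ground instances = 2^2 = 4.

4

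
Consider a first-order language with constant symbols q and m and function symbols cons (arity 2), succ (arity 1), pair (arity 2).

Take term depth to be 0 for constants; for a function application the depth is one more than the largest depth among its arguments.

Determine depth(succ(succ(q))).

depth(succ(q)) = 1 + depth(q) = 1 + 0 = 1
depth(succ(succ(q))) = 1 + depth(succ(q)) = 1 + 1 = 2

2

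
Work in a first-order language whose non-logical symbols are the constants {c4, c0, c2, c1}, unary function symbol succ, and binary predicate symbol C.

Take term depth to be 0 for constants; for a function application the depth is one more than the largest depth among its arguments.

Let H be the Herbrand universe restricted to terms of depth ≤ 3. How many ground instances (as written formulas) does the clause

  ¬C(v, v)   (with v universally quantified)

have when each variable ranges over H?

Ground terms of depth ≤ 3:
  Let N_k = |{terms of depth ≤ k}|. Then N_0 = 4 and N_k = 4 + N_{k-1} for k ≥ 1 (one summand per function symbol, arity giving the exponent).
  N_0 = 4
  N_1 = 4 + 4 = 8
  N_2 = 4 + 8 = 12
  N_3 = 4 + 12 = 16
So there are 16 ground terms available for substitution.
The clause has 1 distinct variable (v), which appears in the body. In the free term algebra distinct substitutions yield syntactically distinct ground instances.
Number of ground instances = 16.

16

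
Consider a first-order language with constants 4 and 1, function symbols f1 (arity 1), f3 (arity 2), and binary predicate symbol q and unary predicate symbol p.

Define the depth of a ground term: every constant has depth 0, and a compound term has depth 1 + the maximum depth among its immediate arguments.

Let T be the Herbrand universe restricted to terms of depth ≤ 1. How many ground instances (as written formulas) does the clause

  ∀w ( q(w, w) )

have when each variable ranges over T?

Ground terms of depth ≤ 1:
  If N_k denotes the number of depth-≤k ground terms, the 2 constants give N_0 = 2, and each function symbol of arity r contributes N_{k-1}^r new terms at level k: N_k = 2 + N_{k-1} + N_{k-1}^2.
  N_0 = 2
  N_1 = 2 + 2 + 2^2 = 8
So there are 8 ground terms available for substitution.
The clause has 1 distinct variable (w), which appears in the body. In the free term algebra distinct substitutions yield syntactically distinct ground instances.
Number of ground instances = 8.

8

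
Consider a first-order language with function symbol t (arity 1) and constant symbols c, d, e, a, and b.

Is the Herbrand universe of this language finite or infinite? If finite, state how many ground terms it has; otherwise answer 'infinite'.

infinite

The signature has at least one function symbol (t, arity 1) and at least one constant (c).
Iterating t gives infinitely many distinct ground terms: c, t(c), t(t(c)), ...
So the Herbrand universe is infinite.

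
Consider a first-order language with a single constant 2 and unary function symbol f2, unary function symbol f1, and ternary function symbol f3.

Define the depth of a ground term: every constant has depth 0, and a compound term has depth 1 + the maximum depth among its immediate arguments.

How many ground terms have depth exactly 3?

Let N_k count ground terms of depth at most k. Each non-constant term of depth ≤ k is some function symbol applied to depth-≤(k−1) arguments, giving N_k = 1 + N_{k-1} + N_{k-1} + N_{k-1}^3.
N_0 = 1
N_1 = 1 + 1 + 1 + 1^3 = 4
N_2 = 1 + 4 + 4 + 4^3 = 73
N_3 = 1 + 73 + 73 + 73^3 = 389164
Terms of depth exactly 3: N_3 − N_2 = 389164 − 73 = 389091.

389091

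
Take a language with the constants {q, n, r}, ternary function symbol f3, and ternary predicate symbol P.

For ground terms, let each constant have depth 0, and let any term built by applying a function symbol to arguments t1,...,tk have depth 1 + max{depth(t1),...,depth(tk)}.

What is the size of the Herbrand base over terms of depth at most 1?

27000

First count ground terms of depth ≤ 1.
Let N_k = |{terms of depth ≤ k}|. Then N_0 = 3 and N_k = 3 + N_{k-1}^3 for k ≥ 1 (one summand per function symbol, arity giving the exponent).
N_0 = 3
N_1 = 3 + 3^3 = 30
So |H| = 30.
A ground atom is a predicate applied to a tuple of terms from H, so the count is the sum over predicates of |H|^arity:
  P: 30^3 = 27000
Total ground atoms: 27000.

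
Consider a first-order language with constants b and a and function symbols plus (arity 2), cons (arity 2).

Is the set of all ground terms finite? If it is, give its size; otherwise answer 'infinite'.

infinite

The signature has at least one function symbol (plus, arity 2) and at least one constant (b).
Iterating plus gives infinitely many distinct ground terms: b, plus(b, b), plus(plus(b, b), plus(b, b)), ...
So the Herbrand universe is infinite.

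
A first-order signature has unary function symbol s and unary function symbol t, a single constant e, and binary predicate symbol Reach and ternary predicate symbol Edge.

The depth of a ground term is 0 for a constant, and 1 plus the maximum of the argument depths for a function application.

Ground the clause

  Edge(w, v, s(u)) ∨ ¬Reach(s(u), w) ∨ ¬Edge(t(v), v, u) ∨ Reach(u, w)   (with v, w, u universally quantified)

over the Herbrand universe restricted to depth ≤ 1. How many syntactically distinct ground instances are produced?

27

Ground terms of depth ≤ 1:
  Write N_k for the number of ground terms of depth ≤ k. A term of depth ≤ k is either a constant or a function symbol applied to arguments of depth ≤ k−1, so N_k = 1 + N_{k-1} + N_{k-1}.
  N_0 = 1
  N_1 = 1 + 1 + 1 = 3
  Explicitly: e, s(e), t(e).
So there are 3 ground terms available for substitution.
Each of v, w, u ranges independently over the available ground terms, and distinct assignments produce distinct instances.
Number of ground instances = 3^3 = 27.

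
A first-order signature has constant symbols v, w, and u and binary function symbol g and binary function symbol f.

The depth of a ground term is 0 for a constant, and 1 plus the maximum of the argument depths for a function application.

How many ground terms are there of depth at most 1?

21

Let N_k count ground terms of depth at most k. Each non-constant term of depth ≤ k is some function symbol applied to depth-≤(k−1) arguments, giving N_k = 3 + N_{k-1}^2 + N_{k-1}^2.
N_0 = 3
N_1 = 3 + 3^2 + 3^2 = 21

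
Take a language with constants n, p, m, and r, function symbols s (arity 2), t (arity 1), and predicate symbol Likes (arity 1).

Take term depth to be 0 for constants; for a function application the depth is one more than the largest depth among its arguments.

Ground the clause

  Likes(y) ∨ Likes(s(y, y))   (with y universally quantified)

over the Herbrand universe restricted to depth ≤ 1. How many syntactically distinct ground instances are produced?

24

Ground terms of depth ≤ 1:
  Let N_k count ground terms of depth at most k. Each non-constant term of depth ≤ k is some function symbol applied to depth-≤(k−1) arguments, giving N_k = 4 + N_{k-1}^2 + N_{k-1}.
  N_0 = 4
  N_1 = 4 + 4^2 + 4 = 24
So there are 24 ground terms available for substitution.
There is 1 variable to instantiate (y),  occurring in at least one literal, so different choices give different ground instances.
Number of ground instances = 24.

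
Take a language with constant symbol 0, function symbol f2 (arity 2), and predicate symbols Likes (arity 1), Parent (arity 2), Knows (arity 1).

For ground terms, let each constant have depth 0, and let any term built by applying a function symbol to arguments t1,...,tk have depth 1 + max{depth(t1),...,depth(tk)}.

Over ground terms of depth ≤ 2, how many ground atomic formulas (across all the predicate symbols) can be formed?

35

First count ground terms of depth ≤ 2.
Write N_k for the number of ground terms of depth ≤ k. A term of depth ≤ k is either a constant or a function symbol applied to arguments of depth ≤ k−1, so N_k = 1 + N_{k-1}^2.
N_0 = 1
N_1 = 1 + 1^2 = 2
N_2 = 1 + 2^2 = 5
Explicitly: 0, f2(0, 0), f2(0, f2(0, 0)), f2(f2(0, 0), 0), f2(f2(0, 0), f2(0, 0)).
So |H| = 5.
For each predicate symbol, the number of ground atoms is |H| raised to its arity; summing:
  Likes: 5;  Parent: 5^2 = 25;  Knows: 5
Total ground atoms: 5 + 25 + 5 = 35.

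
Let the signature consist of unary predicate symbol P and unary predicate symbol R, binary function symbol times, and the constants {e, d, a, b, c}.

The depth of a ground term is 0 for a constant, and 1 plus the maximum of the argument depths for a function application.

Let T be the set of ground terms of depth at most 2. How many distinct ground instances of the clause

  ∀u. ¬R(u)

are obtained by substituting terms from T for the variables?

Ground terms of depth ≤ 2:
  Count level by level. With function symbols times/2, the terms of depth ≤ k are the 5 constants together with each function applied to depth-≤(k−1) tuples, so N_k = 5 + N_{k-1}^2.
  N_0 = 5
  N_1 = 5 + 5^2 = 30
  N_2 = 5 + 30^2 = 905
So there are 905 ground terms available for substitution.
There is 1 variable to instantiate (u),  occurring in at least one literal, so different choices give different ground instances.
Number of ground instances = 905.

905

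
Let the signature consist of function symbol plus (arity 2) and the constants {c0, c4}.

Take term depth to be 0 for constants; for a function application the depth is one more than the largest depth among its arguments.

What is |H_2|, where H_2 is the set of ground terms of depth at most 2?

Let N_k count ground terms of depth at most k. Each non-constant term of depth ≤ k is some function symbol applied to depth-≤(k−1) arguments, giving N_k = 2 + N_{k-1}^2.
N_0 = 2
N_1 = 2 + 2^2 = 6
N_2 = 2 + 6^2 = 38

38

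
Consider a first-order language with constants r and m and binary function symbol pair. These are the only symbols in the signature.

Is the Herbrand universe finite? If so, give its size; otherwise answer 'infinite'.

infinite

The signature has at least one function symbol (pair, arity 2) and at least one constant (r).
Iterating pair gives infinitely many distinct ground terms: r, pair(r, r), pair(pair(r, r), pair(r, r)), ...
So the Herbrand universe is infinite.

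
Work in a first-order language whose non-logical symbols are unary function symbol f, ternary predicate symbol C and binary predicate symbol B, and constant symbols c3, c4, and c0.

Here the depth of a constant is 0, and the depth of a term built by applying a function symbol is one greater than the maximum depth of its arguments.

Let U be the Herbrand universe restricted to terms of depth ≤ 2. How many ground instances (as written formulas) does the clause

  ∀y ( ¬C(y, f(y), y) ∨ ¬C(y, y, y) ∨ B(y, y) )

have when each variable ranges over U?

Ground terms of depth ≤ 2:
  Let N_k = |{terms of depth ≤ k}|. Then N_0 = 3 and N_k = 3 + N_{k-1} for k ≥ 1 (one summand per function symbol, arity giving the exponent).
  N_0 = 3
  N_1 = 3 + 3 = 6
  N_2 = 3 + 6 = 9
So there are 9 ground terms available for substitution.
There is 1 variable to instantiate (y),  occurring in at least one literal, so different choices give different ground instances.
Number of ground instances = 9.

9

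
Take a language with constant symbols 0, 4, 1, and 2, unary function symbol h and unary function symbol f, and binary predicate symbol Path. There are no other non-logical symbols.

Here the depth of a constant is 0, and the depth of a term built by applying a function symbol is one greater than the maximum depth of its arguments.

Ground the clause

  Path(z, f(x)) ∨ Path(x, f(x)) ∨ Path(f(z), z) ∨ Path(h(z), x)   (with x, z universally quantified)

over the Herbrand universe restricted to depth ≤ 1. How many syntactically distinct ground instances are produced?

Ground terms of depth ≤ 1:
  If N_k denotes the number of depth-≤k ground terms, the 4 constants give N_0 = 4, and each function symbol of arity r contributes N_{k-1}^r new terms at level k: N_k = 4 + N_{k-1} + N_{k-1}.
  N_0 = 4
  N_1 = 4 + 4 + 4 = 12
  Explicitly: 0, 4, 1, 2, h(0), h(4), h(1), h(2), f(0), f(4), f(1), f(2).
So there are 12 ground terms available for substitution.
The body mentions every one of the 2 quantified variables; since ground terms form a free algebra, no two substitutions collapse to the same formula.
Number of ground instances = 12^2 = 144.

144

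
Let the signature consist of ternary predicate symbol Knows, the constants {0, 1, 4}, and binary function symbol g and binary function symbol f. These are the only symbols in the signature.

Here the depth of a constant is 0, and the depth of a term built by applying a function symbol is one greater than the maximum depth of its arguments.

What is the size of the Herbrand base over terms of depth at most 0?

27

First count ground terms of depth ≤ 0.
Count level by level. With function symbols g/2, f/2, the terms of depth ≤ k are the 3 constants together with each function applied to depth-≤(k−1) tuples, so N_k = 3 + N_{k-1}^2 + N_{k-1}^2.
N_0 = 3
So |H| = 3.
Each predicate of arity r yields |H|^r ground atoms (one per choice of an r-tuple from H):
  Knows: 3^3 = 27
Total ground atoms: 27.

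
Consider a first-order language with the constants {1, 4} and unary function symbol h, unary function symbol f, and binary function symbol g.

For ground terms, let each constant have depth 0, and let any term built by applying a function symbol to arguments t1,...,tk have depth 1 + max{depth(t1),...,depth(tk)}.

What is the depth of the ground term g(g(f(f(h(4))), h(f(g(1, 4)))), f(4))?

depth(h(4)) = 1 + depth(4) = 1 + 0 = 1
depth(f(h(4))) = 1 + depth(h(4)) = 1 + 1 = 2
depth(f(f(h(4)))) = 1 + depth(f(h(4))) = 1 + 2 = 3
depth(g(1, 4)) = 1 + max(0, 0) = 1
depth(f(g(1, 4))) = 1 + depth(g(1, 4)) = 1 + 1 = 2
depth(h(f(g(1, 4)))) = 1 + depth(f(g(1, 4))) = 1 + 2 = 3
depth(g(f(f(h(4))), h(f(g(1, 4))))) = 1 + max(3, 3) = 4
depth(f(4)) = 1 + depth(4) = 1 + 0 = 1
depth(g(g(f(f(h(4))), h(f(g(1, 4)))), f(4))) = 1 + max(4, 1) = 5

5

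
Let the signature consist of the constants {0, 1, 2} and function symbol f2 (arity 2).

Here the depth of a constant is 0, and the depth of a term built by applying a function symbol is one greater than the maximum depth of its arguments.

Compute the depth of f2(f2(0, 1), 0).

2

depth(f2(0, 1)) = 1 + max(0, 0) = 1
depth(f2(f2(0, 1), 0)) = 1 + max(1, 0) = 2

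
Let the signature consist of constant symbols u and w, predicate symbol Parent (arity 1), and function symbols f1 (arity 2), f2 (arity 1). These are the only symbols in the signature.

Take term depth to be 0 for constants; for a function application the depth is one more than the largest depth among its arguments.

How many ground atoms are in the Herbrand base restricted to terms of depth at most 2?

74

First count ground terms of depth ≤ 2.
Let N_k = |{terms of depth ≤ k}|. Then N_0 = 2 and N_k = 2 + N_{k-1}^2 + N_{k-1} for k ≥ 1 (one summand per function symbol, arity giving the exponent).
N_0 = 2
N_1 = 2 + 2^2 + 2 = 8
N_2 = 2 + 8^2 + 8 = 74
So |H| = 74.
A ground atom is a predicate applied to a tuple of terms from H, so the count is the sum over predicates of |H|^arity:
  Parent: 74
Total ground atoms: 74.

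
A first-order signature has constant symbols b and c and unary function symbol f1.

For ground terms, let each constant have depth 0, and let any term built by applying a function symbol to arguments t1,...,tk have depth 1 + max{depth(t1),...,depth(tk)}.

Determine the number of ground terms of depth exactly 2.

2

If N_k denotes the number of depth-≤k ground terms, the 2 constants give N_0 = 2, and each function symbol of arity r contributes N_{k-1}^r new terms at level k: N_k = 2 + N_{k-1}.
N_0 = 2
N_1 = 2 + 2 = 4
N_2 = 2 + 4 = 6
Terms of depth exactly 2: N_2 − N_1 = 6 − 4 = 2.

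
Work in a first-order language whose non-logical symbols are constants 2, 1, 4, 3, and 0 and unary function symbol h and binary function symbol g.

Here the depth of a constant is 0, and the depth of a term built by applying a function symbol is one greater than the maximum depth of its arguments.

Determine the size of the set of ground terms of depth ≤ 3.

Write N_k for the number of ground terms of depth ≤ k. A term of depth ≤ k is either a constant or a function symbol applied to arguments of depth ≤ k−1, so N_k = 5 + N_{k-1} + N_{k-1}^2.
N_0 = 5
N_1 = 5 + 5 + 5^2 = 35
N_2 = 5 + 35 + 35^2 = 1265
N_3 = 5 + 1265 + 1265^2 = 1601495

1601495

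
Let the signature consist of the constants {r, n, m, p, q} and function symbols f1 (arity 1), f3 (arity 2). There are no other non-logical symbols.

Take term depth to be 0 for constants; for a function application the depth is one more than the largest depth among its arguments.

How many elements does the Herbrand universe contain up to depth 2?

Let N_k = |{terms of depth ≤ k}|. Then N_0 = 5 and N_k = 5 + N_{k-1} + N_{k-1}^2 for k ≥ 1 (one summand per function symbol, arity giving the exponent).
N_0 = 5
N_1 = 5 + 5 + 5^2 = 35
N_2 = 5 + 35 + 35^2 = 1265

1265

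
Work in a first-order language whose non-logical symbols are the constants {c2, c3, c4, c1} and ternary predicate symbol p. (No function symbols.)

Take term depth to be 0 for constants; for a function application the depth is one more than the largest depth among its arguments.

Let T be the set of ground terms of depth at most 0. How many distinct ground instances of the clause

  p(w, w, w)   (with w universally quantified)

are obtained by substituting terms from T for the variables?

4

Ground terms of depth ≤ 0:
  With no function symbols every ground term is a constant, so there are exactly 4 ground terms at every depth bound.
  N_0 = 4
  Explicitly: c2, c3, c4, c1.
So there are 4 ground terms available for substitution.
There is 1 variable to instantiate (w),  occurring in at least one literal, so different choices give different ground instances.
Number of ground instances = 4.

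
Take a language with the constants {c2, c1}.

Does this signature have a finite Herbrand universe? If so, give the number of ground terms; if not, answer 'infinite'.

2

There are no function symbols, so every ground term is one of the 2 constants.
The Herbrand universe is {c2, c1}, which is finite with 2 elements.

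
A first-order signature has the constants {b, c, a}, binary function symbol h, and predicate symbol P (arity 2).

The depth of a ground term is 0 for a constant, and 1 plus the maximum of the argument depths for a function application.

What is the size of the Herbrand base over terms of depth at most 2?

First count ground terms of depth ≤ 2.
Let N_k = |{terms of depth ≤ k}|. Then N_0 = 3 and N_k = 3 + N_{k-1}^2 for k ≥ 1 (one summand per function symbol, arity giving the exponent).
N_0 = 3
N_1 = 3 + 3^2 = 12
N_2 = 3 + 12^2 = 147
So |H| = 147.
Each predicate of arity r yields |H|^r ground atoms (one per choice of an r-tuple from H):
  P: 147^2 = 21609
Total ground atoms: 21609.

21609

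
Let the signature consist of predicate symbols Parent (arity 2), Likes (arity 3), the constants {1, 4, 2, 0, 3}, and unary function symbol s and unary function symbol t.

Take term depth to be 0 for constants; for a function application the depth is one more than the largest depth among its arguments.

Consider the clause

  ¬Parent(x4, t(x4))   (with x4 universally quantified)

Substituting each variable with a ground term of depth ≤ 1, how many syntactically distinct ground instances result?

15

Ground terms of depth ≤ 1:
  Let N_k = |{terms of depth ≤ k}|. Then N_0 = 5 and N_k = 5 + N_{k-1} + N_{k-1} for k ≥ 1 (one summand per function symbol, arity giving the exponent).
  N_0 = 5
  N_1 = 5 + 5 + 5 = 15
So there are 15 ground terms available for substitution.
The variable x4 ranges independently over the available ground terms, and distinct assignments produce distinct instances.
Number of ground instances = 15.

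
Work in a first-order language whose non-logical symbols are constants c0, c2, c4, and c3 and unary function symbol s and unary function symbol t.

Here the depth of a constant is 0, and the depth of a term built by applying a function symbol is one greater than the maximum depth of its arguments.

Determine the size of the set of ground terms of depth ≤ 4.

Count level by level. With function symbols s/1, t/1, the terms of depth ≤ k are the 4 constants together with each function applied to depth-≤(k−1) tuples, so N_k = 4 + N_{k-1} + N_{k-1}.
N_0 = 4
N_1 = 4 + 4 + 4 = 12
N_2 = 4 + 12 + 12 = 28
N_3 = 4 + 28 + 28 = 60
N_4 = 4 + 60 + 60 = 124

124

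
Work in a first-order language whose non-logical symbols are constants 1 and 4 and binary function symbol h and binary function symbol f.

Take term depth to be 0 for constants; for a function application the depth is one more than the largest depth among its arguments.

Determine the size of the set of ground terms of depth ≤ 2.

Let N_k count ground terms of depth at most k. Each non-constant term of depth ≤ k is some function symbol applied to depth-≤(k−1) arguments, giving N_k = 2 + N_{k-1}^2 + N_{k-1}^2.
N_0 = 2
N_1 = 2 + 2^2 + 2^2 = 10
N_2 = 2 + 10^2 + 10^2 = 202

202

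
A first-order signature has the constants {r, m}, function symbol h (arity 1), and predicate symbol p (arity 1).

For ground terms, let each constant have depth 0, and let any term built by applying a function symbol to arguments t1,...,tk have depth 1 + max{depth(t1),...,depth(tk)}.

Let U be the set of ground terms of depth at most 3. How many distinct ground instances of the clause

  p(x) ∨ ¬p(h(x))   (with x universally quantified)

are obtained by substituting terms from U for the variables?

8

Ground terms of depth ≤ 3:
  Count level by level. With function symbols h/1, the terms of depth ≤ k are the 2 constants together with each function applied to depth-≤(k−1) tuples, so N_k = 2 + N_{k-1}.
  N_0 = 2
  N_1 = 2 + 2 = 4
  N_2 = 2 + 4 = 6
  N_3 = 2 + 6 = 8
So there are 8 ground terms available for substitution.
The variable x ranges independently over the available ground terms, and distinct assignments produce distinct instances.
Number of ground instances = 8.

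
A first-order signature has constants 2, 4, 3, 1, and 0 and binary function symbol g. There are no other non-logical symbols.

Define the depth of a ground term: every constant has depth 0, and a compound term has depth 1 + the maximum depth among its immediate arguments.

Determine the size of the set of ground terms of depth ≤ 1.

30

Write N_k for the number of ground terms of depth ≤ k. A term of depth ≤ k is either a constant or a function symbol applied to arguments of depth ≤ k−1, so N_k = 5 + N_{k-1}^2.
N_0 = 5
N_1 = 5 + 5^2 = 30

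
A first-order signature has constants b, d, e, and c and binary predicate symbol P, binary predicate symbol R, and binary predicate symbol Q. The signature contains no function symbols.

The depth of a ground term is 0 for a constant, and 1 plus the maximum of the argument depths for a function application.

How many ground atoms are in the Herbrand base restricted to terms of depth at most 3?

First count ground terms of depth ≤ 3.
With no function symbols every ground term is a constant, so there are exactly 4 ground terms at every depth bound.
N_0 = 4
N_1 = 4
N_2 = 4
N_3 = 4
So |H| = 4.
A ground atom is a predicate applied to a tuple of terms from H, so the count is the sum over predicates of |H|^arity:
  P: 4^2 = 16;  R: 4^2 = 16;  Q: 4^2 = 16
Total ground atoms: 16 + 16 + 16 = 48.

48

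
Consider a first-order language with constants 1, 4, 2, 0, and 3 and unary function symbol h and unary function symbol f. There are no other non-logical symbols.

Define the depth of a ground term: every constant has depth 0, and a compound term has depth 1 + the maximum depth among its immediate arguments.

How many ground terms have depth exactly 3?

40

Let N_k count ground terms of depth at most k. Each non-constant term of depth ≤ k is some function symbol applied to depth-≤(k−1) arguments, giving N_k = 5 + N_{k-1} + N_{k-1}.
N_0 = 5
N_1 = 5 + 5 + 5 = 15
N_2 = 5 + 15 + 15 = 35
N_3 = 5 + 35 + 35 = 75
Terms of depth exactly 3: N_3 − N_2 = 75 − 35 = 40.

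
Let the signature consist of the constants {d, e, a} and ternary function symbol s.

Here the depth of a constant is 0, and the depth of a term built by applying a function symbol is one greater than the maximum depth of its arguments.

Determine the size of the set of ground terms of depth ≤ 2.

Write N_k for the number of ground terms of depth ≤ k. A term of depth ≤ k is either a constant or a function symbol applied to arguments of depth ≤ k−1, so N_k = 3 + N_{k-1}^3.
N_0 = 3
N_1 = 3 + 3^3 = 30
N_2 = 3 + 30^3 = 27003

27003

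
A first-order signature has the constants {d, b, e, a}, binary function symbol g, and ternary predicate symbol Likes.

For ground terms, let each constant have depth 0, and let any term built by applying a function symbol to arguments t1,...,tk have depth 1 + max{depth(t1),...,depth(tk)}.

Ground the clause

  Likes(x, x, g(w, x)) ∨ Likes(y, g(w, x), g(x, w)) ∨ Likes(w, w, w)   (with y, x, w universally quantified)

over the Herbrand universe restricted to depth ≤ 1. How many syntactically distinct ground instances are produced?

Ground terms of depth ≤ 1:
  Count level by level. With function symbols g/2, the terms of depth ≤ k are the 4 constants together with each function applied to depth-≤(k−1) tuples, so N_k = 4 + N_{k-1}^2.
  N_0 = 4
  N_1 = 4 + 4^2 = 20
So there are 20 ground terms available for substitution.
The body mentions every one of the 3 quantified variables; since ground terms form a free algebra, no two substitutions collapse to the same formula.
Number of ground instances = 20^3 = 8000.

8000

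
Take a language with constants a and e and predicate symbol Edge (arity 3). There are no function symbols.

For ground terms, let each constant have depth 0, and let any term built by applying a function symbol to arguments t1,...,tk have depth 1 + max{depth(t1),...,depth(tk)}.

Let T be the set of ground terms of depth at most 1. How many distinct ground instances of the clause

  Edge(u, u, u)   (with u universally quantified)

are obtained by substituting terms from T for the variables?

Ground terms of depth ≤ 1:
  With no function symbols every ground term is a constant, so there are exactly 2 ground terms at every depth bound.
  N_0 = 2
  N_1 = 2
  Explicitly: a, e.
So there are 2 ground terms available for substitution.
The clause has 1 distinct variable (u), which appears in the body. In the free term algebra distinct substitutions yield syntactically distinct ground instances.
Number of ground instances = 2.

2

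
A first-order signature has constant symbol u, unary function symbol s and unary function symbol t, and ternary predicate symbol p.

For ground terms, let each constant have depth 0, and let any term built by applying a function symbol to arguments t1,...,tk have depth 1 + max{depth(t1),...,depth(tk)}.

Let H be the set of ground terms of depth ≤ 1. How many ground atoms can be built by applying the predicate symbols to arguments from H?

First count ground terms of depth ≤ 1.
If N_k denotes the number of depth-≤k ground terms, the 1 constant gives N_0 = 1, and each function symbol of arity r contributes N_{k-1}^r new terms at level k: N_k = 1 + N_{k-1} + N_{k-1}.
N_0 = 1
N_1 = 1 + 1 + 1 = 3
Explicitly: u, s(u), t(u).
So |H| = 3.
Ground atoms are formed by filling each argument slot of a predicate with a term from H, so an r-ary predicate gives |H|^r atoms:
  p: 3^3 = 27
Total ground atoms: 27.

27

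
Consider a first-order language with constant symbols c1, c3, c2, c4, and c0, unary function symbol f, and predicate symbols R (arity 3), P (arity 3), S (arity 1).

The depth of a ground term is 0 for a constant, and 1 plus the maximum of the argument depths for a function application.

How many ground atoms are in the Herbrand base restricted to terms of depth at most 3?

First count ground terms of depth ≤ 3.
Let N_k = |{terms of depth ≤ k}|. Then N_0 = 5 and N_k = 5 + N_{k-1} for k ≥ 1 (one summand per function symbol, arity giving the exponent).
N_0 = 5
N_1 = 5 + 5 = 10
N_2 = 5 + 10 = 15
N_3 = 5 + 15 = 20
So |H| = 20.
A ground atom is a predicate applied to a tuple of terms from H, so the count is the sum over predicates of |H|^arity:
  R: 20^3 = 8000;  P: 20^3 = 8000;  S: 20
Total ground atoms: 8000 + 8000 + 20 = 16020.

16020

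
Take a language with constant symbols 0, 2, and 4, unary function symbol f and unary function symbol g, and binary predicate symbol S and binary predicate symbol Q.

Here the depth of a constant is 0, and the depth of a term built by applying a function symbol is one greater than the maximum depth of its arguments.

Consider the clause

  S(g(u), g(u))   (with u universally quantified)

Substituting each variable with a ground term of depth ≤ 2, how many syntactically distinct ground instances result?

21

Ground terms of depth ≤ 2:
  Count level by level. With function symbols f/1, g/1, the terms of depth ≤ k are the 3 constants together with each function applied to depth-≤(k−1) tuples, so N_k = 3 + N_{k-1} + N_{k-1}.
  N_0 = 3
  N_1 = 3 + 3 + 3 = 9
  N_2 = 3 + 9 + 9 = 21
So there are 21 ground terms available for substitution.
The variable u ranges independently over the available ground terms, and distinct assignments produce distinct instances.
Number of ground instances = 21.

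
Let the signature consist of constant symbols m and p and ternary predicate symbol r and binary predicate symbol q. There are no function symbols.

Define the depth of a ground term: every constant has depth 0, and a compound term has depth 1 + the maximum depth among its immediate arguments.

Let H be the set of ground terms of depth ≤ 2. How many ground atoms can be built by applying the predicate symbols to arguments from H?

12

First count ground terms of depth ≤ 2.
With no function symbols every ground term is a constant, so there are exactly 2 ground terms at every depth bound.
N_0 = 2
N_1 = 2
N_2 = 2
Explicitly: m, p.
So |H| = 2.
For each predicate symbol, the number of ground atoms is |H| raised to its arity; summing:
  r: 2^3 = 8;  q: 2^2 = 4
Total ground atoms: 8 + 4 = 12.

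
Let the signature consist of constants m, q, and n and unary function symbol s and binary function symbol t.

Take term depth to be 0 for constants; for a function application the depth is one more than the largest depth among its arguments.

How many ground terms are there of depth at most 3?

59295

Write N_k for the number of ground terms of depth ≤ k. A term of depth ≤ k is either a constant or a function symbol applied to arguments of depth ≤ k−1, so N_k = 3 + N_{k-1} + N_{k-1}^2.
N_0 = 3
N_1 = 3 + 3 + 3^2 = 15
N_2 = 3 + 15 + 15^2 = 243
N_3 = 3 + 243 + 243^2 = 59295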